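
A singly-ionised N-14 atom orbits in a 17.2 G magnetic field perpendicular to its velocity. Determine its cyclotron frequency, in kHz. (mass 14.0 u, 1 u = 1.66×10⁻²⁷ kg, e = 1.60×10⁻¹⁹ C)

f ≈ 1.88 kHz

f = qB/(2πm) = (1×1.60×10^-19)(1.72×10^-3) / [2π(2.32×10^-26)] = 1880 Hz.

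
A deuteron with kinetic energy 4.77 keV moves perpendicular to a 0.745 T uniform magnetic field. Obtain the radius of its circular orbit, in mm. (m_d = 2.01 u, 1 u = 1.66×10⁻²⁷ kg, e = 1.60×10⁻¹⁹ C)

Convert the energy: K = 4.77 keV = 7.63×10^-16 J.
v = √(2K/m) = √(2·7.63×10^-16/3.34×10^-27) = 6.76×10^5 m/s.
r = mv/(qB) = (3.34×10^-27)(6.76×10^5) / [(1×1.60×10^-19)(0.745)] = 0.0189 m.

r ≈ 18.9 mm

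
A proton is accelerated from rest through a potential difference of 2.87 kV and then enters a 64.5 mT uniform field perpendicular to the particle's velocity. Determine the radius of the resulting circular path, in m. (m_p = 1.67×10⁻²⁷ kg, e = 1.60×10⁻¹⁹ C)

r ≈ 0.120 m

The kinetic energy gained is K = qV = (1×1.60×10^-19)(2870) = 4.59×10^-16 J.
v = √(2K/m) = 7.42×10^5 m/s.
r = mv/(qB) = (1.67×10^-27)(7.42×10^5) / [(1×1.60×10^-19)(0.0645)] = 0.120 m.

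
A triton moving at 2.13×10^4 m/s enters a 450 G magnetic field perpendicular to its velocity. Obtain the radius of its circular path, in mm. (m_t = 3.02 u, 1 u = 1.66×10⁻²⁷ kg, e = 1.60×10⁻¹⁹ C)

r ≈ 14.8 mm

The magnetic force provides the centripetal force: qvB = mv²/r, so r = mv/(qB).
r = (5.01×10^-27 kg)(2.13×10^4 m/s) / [(1×1.60×10^-19 C)(0.0450 T)] = 0.0148 m.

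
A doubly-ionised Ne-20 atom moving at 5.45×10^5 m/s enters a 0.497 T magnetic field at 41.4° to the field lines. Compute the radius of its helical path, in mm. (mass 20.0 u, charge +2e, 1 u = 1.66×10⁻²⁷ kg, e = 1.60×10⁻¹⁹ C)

Only the perpendicular component v⊥ = v sin41.4° = 3.60×10^5 m/s is bent by the field.
r = m v⊥ /(qB) = (3.32×10^-26)(3.60×10^5) / [(2×1.60×10^-19)(0.497)] = 0.0752 m.

r ≈ 75.2 mm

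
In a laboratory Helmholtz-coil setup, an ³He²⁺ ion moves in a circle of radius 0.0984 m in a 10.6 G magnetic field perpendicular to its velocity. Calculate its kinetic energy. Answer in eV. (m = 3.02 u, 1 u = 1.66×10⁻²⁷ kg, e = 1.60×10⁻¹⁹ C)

v = qBr/m = (2×1.60×10^-19)(1.06×10^-3)(0.0984) / (5.01×10^-27) = 6660 m/s.
K = ½mv² = 0.5·(5.01×10^-27)·(6660)² = 1.11×10^-19 J = 0.694 eV.

K ≈ 0.694 eV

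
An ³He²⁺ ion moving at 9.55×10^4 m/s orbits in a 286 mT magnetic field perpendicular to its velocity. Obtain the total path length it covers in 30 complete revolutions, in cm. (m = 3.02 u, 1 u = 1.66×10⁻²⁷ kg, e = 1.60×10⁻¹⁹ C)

L ≈ 98.6 cm

r = mv/(qB) = 5.23×10^-3 m, so one revolution covers 2πr = 0.0329 m.
In 30 revolutions: L = 30·2πr = 0.986 m.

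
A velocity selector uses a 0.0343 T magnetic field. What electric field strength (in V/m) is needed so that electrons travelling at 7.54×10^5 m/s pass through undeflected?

E ≈ 2.59×10^4 V/m

qE = qvB ⇒ E = vB = (7.54×10^5)(0.0343) = 2.59×10^4 V/m.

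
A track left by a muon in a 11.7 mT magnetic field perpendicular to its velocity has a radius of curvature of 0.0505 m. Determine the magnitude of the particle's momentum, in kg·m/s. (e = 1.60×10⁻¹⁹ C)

p ≈ 9.45×10^-23 kg·m/s

Since qvB = mv²/r, the momentum p = mv = qBr.
p = (1×1.60×10^-19)(0.0117)(0.0505) = 9.45×10^-23 kg·m/s.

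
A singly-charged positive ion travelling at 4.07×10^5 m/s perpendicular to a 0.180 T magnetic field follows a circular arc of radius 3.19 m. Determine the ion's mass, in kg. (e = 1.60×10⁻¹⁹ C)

m ≈ 2.26×10^-25 kg

qvB = mv²/r ⇒ m = qBr/v.
m = (1×1.60×10^-19)(0.180)(3.19) / (4.07×10^5) = 2.26×10^-25 kg.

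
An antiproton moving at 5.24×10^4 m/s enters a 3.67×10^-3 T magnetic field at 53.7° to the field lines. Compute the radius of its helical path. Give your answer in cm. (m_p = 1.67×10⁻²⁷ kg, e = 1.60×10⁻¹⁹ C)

Only the perpendicular component v⊥ = v sin53.7° = 4.22×10^4 m/s is bent by the field.
r = m v⊥ /(qB) = (1.67×10^-27)(4.22×10^4) / [(1×1.60×10^-19)(3.67×10^-3)] = 0.120 m.

r ≈ 12.0 cm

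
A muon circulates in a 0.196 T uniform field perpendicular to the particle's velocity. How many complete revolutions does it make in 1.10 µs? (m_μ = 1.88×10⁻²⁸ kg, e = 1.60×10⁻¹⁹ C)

N = 29

T = 2πm/(qB) = 2π(1.88×10^-28) / [(1×1.60×10^-19)(0.196)] = 3.7667×10^-8 s.
N = t/T = 1.10×10^-6 / 3.7667×10^-8 ≈ 29.20, so 29 complete revolutions.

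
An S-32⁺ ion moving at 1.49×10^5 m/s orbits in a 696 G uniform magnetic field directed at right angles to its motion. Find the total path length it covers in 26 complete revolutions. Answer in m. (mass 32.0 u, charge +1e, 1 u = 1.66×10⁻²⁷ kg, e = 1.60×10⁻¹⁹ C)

L ≈ 116 m

r = mv/(qB) = 0.711 m, so one revolution covers 2πr = 4.47 m.
In 26 revolutions: L = 26·2πr = 116 m.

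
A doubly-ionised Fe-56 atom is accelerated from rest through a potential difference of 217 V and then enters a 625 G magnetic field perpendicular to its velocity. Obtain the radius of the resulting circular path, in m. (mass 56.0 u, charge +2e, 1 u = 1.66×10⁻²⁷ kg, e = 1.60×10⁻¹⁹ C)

r ≈ 0.180 m

The kinetic energy gained is K = qV = (2×1.60×10^-19)(217) = 6.94×10^-17 J.
v = √(2K/m) = 3.87×10^4 m/s.
r = mv/(qB) = (9.30×10^-26)(3.87×10^4) / [(2×1.60×10^-19)(0.0625)] = 0.180 m.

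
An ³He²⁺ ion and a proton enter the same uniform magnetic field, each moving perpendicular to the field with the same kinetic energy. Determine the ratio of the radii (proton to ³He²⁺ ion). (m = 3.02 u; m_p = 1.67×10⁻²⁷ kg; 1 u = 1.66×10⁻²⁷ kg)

ratio ≈ 1.15

r = √(2mK)/(qB) ⇒ at equal K, r ∝ √m/q.
r_{proton}/r_{³He²⁺ ion} = 1.15.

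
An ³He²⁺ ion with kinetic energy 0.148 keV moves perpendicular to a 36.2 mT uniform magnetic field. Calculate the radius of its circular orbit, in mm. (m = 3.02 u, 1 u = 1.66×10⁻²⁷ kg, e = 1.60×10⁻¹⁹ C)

r ≈ 42.1 mm

Convert the energy: K = 0.148 keV = 2.37×10^-17 J.
v = √(2K/m) = √(2·2.37×10^-17/5.01×10^-27) = 9.72×10^4 m/s.
r = mv/(qB) = (5.01×10^-27)(9.72×10^4) / [(2×1.60×10^-19)(0.0362)] = 0.0421 m.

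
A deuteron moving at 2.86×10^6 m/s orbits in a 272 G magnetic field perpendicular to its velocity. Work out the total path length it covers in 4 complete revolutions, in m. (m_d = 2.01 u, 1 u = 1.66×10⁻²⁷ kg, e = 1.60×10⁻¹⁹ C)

L ≈ 55.1 m

r = mv/(qB) = 2.19 m, so one revolution covers 2πr = 13.8 m.
In 4 revolutions: L = 4·2πr = 55.1 m.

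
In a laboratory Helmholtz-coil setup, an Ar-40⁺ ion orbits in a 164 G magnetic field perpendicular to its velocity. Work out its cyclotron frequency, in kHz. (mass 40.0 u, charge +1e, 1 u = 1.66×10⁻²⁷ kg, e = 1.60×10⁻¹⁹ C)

f = qB/(2πm) = (1×1.60×10^-19)(0.0164) / [2π(6.64×10^-26)] = 6290 Hz.

f ≈ 6.29 kHz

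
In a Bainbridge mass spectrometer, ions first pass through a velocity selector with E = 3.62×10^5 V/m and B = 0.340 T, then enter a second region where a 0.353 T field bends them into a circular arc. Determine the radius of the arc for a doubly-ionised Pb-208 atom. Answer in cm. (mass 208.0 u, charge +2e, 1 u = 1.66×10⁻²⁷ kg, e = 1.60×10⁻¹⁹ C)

The selector passes v = E/B = 3.62×10^5/0.340 = 1.06×10^6 m/s.
In the deflection region, r = mv/(qB₂) = (3.45×10^-25)(1.06×10^6) / [(2×1.60×10^-19)(0.353)] = 3.25 m.

r ≈ 325 cm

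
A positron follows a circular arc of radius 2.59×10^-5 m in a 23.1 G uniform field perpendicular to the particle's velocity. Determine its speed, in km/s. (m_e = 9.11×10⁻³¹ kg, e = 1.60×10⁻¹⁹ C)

From qvB = mv²/r, v = qBr/m.
v = (1×1.60×10^-19)(2.31×10^-3)(2.59×10^-5) / (9.11×10^-31) = 1.05×10^4 m/s.

v ≈ 10.5 km/s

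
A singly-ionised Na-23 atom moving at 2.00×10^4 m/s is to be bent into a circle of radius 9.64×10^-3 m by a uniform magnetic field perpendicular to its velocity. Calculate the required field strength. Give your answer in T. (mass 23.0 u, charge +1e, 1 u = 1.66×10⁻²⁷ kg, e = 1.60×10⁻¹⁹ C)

B ≈ 0.495 T

qvB = mv²/r gives B = mv/(qr).
B = (3.82×10^-26)(2.00×10^4) / [(1×1.60×10^-19)(9.64×10^-3)] = 0.495 T.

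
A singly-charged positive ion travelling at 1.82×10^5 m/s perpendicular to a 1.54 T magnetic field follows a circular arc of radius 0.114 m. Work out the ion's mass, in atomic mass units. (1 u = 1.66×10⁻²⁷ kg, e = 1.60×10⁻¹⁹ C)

qvB = mv²/r ⇒ m = qBr/v.
m = (1×1.60×10^-19)(1.54)(0.114) / (1.82×10^5) = 1.54×10^-25 kg = 93.0 u.

m ≈ 93.0 u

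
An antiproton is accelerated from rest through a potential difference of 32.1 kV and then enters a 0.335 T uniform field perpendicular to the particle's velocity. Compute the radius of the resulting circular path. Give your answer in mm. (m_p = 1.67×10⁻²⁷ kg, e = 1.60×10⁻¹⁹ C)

r ≈ 77.3 mm

The kinetic energy gained is K = qV = (1×1.60×10^-19)(3.21×10^4) = 5.14×10^-15 J.
v = √(2K/m) = 2.48×10^6 m/s.
r = mv/(qB) = (1.67×10^-27)(2.48×10^6) / [(1×1.60×10^-19)(0.335)] = 0.0773 m.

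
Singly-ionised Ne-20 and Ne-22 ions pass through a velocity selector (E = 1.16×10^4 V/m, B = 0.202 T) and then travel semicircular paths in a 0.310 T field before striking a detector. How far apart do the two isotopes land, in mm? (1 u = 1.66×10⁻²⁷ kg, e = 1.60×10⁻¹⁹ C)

Δd ≈ 7.69 mm

Both emerge at v = E/B₁ = 5.74×10^4 m/s.
r = mv/(qB₂), so r₁ = 0.03844 m and r₂ = 0.04228 m, giving Δr = 3.84×10^-3 m.
After a semicircle each ion lands a diameter 2r from the entry slit, so the separation is 2Δr = 7.69×10^-3 m.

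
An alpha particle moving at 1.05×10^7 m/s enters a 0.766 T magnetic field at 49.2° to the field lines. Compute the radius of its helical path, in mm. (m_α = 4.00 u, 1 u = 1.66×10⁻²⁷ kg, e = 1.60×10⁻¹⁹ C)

Only the perpendicular component v⊥ = v sin49.2° = 7.95×10^6 m/s is bent by the field.
r = m v⊥ /(qB) = (6.64×10^-27)(7.95×10^6) / [(2×1.60×10^-19)(0.766)] = 0.215 m.

r ≈ 215 mm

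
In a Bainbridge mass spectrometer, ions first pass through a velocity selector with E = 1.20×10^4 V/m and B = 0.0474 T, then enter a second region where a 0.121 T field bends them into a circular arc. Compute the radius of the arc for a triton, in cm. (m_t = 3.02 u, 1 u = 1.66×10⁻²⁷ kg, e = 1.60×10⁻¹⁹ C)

The selector passes v = E/B = 1.20×10^4/0.0474 = 2.53×10^5 m/s.
In the deflection region, r = mv/(qB₂) = (5.01×10^-27)(2.53×10^5) / [(1×1.60×10^-19)(0.121)] = 0.0656 m.

r ≈ 6.56 cm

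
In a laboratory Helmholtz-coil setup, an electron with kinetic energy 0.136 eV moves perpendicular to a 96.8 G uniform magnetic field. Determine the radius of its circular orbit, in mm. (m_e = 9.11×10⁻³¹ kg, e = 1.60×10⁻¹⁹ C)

r ≈ 0.129 mm

Convert the energy: K = 0.136 eV = 2.18×10^-20 J.
v = √(2K/m) = √(2·2.18×10^-20/9.11×10^-31) = 2.19×10^5 m/s.
r = mv/(qB) = (9.11×10^-31)(2.19×10^5) / [(1×1.60×10^-19)(9.68×10^-3)] = 1.29×10^-4 m.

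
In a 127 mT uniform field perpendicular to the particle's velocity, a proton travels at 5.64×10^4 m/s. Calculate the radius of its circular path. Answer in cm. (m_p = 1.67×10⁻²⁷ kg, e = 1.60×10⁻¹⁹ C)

The magnetic force provides the centripetal force: qvB = mv²/r, so r = mv/(qB).
r = (1.67×10^-27 kg)(5.64×10^4 m/s) / [(1×1.60×10^-19 C)(0.127 T)] = 4.64×10^-3 m.

r ≈ 0.464 cm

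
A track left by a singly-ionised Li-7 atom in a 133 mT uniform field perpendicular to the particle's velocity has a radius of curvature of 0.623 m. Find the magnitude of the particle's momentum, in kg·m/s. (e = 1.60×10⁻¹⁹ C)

Since qvB = mv²/r, the momentum p = mv = qBr.
p = (1×1.60×10^-19)(0.133)(0.623) = 1.33×10^-20 kg·m/s.

p ≈ 1.33×10^-20 kg·m/s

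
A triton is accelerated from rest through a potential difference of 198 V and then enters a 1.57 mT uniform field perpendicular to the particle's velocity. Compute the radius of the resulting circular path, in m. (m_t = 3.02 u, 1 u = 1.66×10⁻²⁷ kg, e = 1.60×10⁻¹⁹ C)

r ≈ 2.24 m

The kinetic energy gained is K = qV = (1×1.60×10^-19)(198) = 3.17×10^-17 J.
v = √(2K/m) = 1.12×10^5 m/s.
r = mv/(qB) = (5.01×10^-27)(1.12×10^5) / [(1×1.60×10^-19)(1.57×10^-3)] = 2.24 m.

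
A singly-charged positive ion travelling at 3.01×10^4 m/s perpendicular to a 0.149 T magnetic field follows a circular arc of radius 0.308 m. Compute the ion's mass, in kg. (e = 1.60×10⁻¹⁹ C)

m ≈ 2.44×10^-25 kg

qvB = mv²/r ⇒ m = qBr/v.
m = (1×1.60×10^-19)(0.149)(0.308) / (3.01×10^4) = 2.44×10^-25 kg.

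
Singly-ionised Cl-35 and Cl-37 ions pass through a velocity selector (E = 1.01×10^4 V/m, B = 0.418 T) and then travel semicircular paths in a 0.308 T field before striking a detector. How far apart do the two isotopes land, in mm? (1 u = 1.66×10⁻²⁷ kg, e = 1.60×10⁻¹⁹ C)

Both emerge at v = E/B₁ = 2.42×10^4 m/s.
r = mv/(qB₂), so r₁ = 0.02849 m and r₂ = 0.03012 m, giving Δr = 1.63×10^-3 m.
After a semicircle each ion lands a diameter 2r from the entry slit, so the separation is 2Δr = 3.26×10^-3 m.

Δd ≈ 3.26 mm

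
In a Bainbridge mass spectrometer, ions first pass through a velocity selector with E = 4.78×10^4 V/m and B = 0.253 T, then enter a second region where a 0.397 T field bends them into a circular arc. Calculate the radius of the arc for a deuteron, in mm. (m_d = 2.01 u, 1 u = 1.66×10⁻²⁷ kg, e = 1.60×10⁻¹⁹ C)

r ≈ 9.92 mm

The selector passes v = E/B = 4.78×10^4/0.253 = 1.89×10^5 m/s.
In the deflection region, r = mv/(qB₂) = (3.34×10^-27)(1.89×10^5) / [(1×1.60×10^-19)(0.397)] = 9.92×10^-3 m.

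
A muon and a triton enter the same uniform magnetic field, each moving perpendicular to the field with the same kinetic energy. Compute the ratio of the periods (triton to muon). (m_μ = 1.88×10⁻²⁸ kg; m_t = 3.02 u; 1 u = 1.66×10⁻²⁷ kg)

T = 2πm/(qB) is independent of speed, so T₂/T₁ = (m₂/q₂)/(m₁/q₁).
T_{triton}/T_{muon} = (5.01×10^-27/1e) / (1.88×10^-28/1e) = 26.7.

ratio ≈ 26.7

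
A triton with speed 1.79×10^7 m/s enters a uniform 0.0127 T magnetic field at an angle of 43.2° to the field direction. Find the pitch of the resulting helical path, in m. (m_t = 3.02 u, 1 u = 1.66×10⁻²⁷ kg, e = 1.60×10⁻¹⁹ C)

The velocity component along B is v∥ = v cos43.2° = 1.30×10^7 m/s.
The cyclotron period T = 2πm/(qB) = 1.55×10^-5 s is set by m, q, B alone.
Pitch = v∥·T = (1.30×10^7)(1.55×10^-5) = 202 m.

pitch ≈ 202 m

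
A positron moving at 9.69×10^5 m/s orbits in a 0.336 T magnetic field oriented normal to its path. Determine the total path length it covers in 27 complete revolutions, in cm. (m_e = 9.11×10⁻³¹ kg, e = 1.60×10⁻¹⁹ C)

r = mv/(qB) = 1.64×10^-5 m, so one revolution covers 2πr = 1.03×10^-4 m.
In 27 revolutions: L = 27·2πr = 2.79×10^-3 m.

L ≈ 0.279 cm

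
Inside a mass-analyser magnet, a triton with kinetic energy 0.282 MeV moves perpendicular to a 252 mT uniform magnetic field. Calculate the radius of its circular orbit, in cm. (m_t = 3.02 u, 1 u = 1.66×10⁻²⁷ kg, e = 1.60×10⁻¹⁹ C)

r ≈ 52.8 cm

Convert the energy: K = 0.282 MeV = 4.51×10^-14 J.
v = √(2K/m) = √(2·4.51×10^-14/5.01×10^-27) = 4.24×10^6 m/s.
r = mv/(qB) = (5.01×10^-27)(4.24×10^6) / [(1×1.60×10^-19)(0.252)] = 0.528 m.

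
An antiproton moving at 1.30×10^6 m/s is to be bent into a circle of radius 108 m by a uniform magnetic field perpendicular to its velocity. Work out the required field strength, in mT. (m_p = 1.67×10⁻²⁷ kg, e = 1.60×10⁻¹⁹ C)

qvB = mv²/r gives B = mv/(qr).
B = (1.67×10^-27)(1.30×10^6) / [(1×1.60×10^-19)(108)] = 1.26×10^-4 T.

B ≈ 0.126 mT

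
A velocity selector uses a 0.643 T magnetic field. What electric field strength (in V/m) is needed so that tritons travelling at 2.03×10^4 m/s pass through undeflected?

qE = qvB ⇒ E = vB = (2.03×10^4)(0.643) = 1.31×10^4 V/m.

E ≈ 1.31×10^4 V/m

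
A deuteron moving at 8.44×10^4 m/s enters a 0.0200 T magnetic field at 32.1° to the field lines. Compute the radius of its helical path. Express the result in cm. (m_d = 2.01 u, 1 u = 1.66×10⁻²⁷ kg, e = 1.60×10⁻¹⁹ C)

r ≈ 4.68 cm

Only the perpendicular component v⊥ = v sin32.1° = 4.49×10^4 m/s is bent by the field.
r = m v⊥ /(qB) = (3.34×10^-27)(4.49×10^4) / [(1×1.60×10^-19)(0.0200)] = 0.0468 m.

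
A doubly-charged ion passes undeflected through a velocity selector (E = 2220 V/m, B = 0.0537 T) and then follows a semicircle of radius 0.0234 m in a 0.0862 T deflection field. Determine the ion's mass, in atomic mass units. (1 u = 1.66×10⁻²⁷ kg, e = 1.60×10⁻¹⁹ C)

v = E/B₁ = 4.13×10^4 m/s.
From r = mv/(qB₂), m = qB₂r/v = (2×1.60×10^-19)(0.0862)(0.0234) / (4.13×10^4) = 1.56×10^-26 kg.
In atomic mass units: m = 1.56×10^-26 / 1.66×10^-27 = 9.41 u.

m ≈ 9.41 u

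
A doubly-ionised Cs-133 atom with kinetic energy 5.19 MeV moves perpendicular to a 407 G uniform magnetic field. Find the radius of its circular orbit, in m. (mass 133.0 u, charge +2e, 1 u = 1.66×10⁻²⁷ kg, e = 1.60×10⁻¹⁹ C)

Convert the energy: K = 5.19 MeV = 8.30×10^-13 J.
v = √(2K/m) = √(2·8.30×10^-13/2.21×10^-25) = 2.74×10^6 m/s.
r = mv/(qB) = (2.21×10^-25)(2.74×10^6) / [(2×1.60×10^-19)(0.0407)] = 46.5 m.

r ≈ 46.5 m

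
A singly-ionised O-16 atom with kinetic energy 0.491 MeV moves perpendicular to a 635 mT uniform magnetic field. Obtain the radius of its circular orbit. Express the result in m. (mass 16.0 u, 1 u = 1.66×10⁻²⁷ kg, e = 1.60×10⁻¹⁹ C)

r ≈ 0.636 m

Convert the energy: K = 0.491 MeV = 7.86×10^-14 J.
v = √(2K/m) = √(2·7.86×10^-14/2.66×10^-26) = 2.43×10^6 m/s.
r = mv/(qB) = (2.66×10^-26)(2.43×10^6) / [(1×1.60×10^-19)(0.635)] = 0.636 m.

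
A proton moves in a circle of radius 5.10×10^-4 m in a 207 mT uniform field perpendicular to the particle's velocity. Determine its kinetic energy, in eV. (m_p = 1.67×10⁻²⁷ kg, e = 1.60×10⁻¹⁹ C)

K ≈ 0.534 eV

v = qBr/m = (1×1.60×10^-19)(0.207)(5.10×10^-4) / (1.67×10^-27) = 1.01×10^4 m/s.
K = ½mv² = 0.5·(1.67×10^-27)·(1.01×10^4)² = 8.54×10^-20 J = 0.534 eV.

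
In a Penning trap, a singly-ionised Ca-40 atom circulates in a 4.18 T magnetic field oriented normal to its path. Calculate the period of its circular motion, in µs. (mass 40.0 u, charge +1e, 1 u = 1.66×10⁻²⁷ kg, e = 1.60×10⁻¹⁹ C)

The cyclotron period is independent of speed: T = 2πm/(qB).
T = 2π(6.64×10^-26) / [(1×1.60×10^-19)(4.18)] = 6.24×10^-7 s.

T ≈ 0.624 µs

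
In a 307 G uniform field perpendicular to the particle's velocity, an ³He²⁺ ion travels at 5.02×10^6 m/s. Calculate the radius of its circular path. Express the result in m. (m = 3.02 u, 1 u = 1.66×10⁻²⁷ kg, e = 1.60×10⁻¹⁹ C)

r ≈ 2.56 m

The magnetic force provides the centripetal force: qvB = mv²/r, so r = mv/(qB).
r = (5.01×10^-27 kg)(5.02×10^6 m/s) / [(2×1.60×10^-19 C)(0.0307 T)] = 2.56 m.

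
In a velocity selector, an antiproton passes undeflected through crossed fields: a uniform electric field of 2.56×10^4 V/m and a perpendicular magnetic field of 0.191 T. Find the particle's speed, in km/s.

v ≈ 134 km/s

For zero net force, qE = qvB, so v = E/B.
v = (2.56×10^4) / (0.191) = 1.34×10^5 m/s.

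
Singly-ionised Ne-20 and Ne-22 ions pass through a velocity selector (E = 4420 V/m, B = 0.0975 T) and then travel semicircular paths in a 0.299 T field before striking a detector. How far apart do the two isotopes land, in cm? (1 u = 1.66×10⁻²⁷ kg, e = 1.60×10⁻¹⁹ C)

Both emerge at v = E/B₁ = 4.53×10^4 m/s.
r = mv/(qB₂), so r₁ = 0.03146 m and r₂ = 0.03461 m, giving Δr = 3.15×10^-3 m.
After a semicircle each ion lands a diameter 2r from the entry slit, so the separation is 2Δr = 6.29×10^-3 m.

Δd ≈ 0.629 cm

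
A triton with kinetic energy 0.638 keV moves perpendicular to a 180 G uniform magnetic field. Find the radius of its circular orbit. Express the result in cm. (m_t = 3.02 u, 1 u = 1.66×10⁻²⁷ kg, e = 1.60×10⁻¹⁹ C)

r ≈ 35.1 cm

Convert the energy: K = 0.638 keV = 1.02×10^-16 J.
v = √(2K/m) = √(2·1.02×10^-16/5.01×10^-27) = 2.02×10^5 m/s.
r = mv/(qB) = (5.01×10^-27)(2.02×10^5) / [(1×1.60×10^-19)(0.0180)] = 0.351 m.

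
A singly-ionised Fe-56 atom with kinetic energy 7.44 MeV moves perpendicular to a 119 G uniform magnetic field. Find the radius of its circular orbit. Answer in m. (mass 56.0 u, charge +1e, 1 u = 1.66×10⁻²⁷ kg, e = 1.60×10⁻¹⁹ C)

Convert the energy: K = 7.44 MeV = 1.19×10^-12 J.
v = √(2K/m) = √(2·1.19×10^-12/9.30×10^-26) = 5.06×10^6 m/s.
r = mv/(qB) = (9.30×10^-26)(5.06×10^6) / [(1×1.60×10^-19)(0.0119)] = 247 m.

r ≈ 247 m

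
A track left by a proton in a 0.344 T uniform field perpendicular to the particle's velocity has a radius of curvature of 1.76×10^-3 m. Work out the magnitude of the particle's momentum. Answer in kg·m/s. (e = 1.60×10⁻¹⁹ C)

p ≈ 9.69×10^-23 kg·m/s

Since qvB = mv²/r, the momentum p = mv = qBr.
p = (1×1.60×10^-19)(0.344)(1.76×10^-3) = 9.69×10^-23 kg·m/s.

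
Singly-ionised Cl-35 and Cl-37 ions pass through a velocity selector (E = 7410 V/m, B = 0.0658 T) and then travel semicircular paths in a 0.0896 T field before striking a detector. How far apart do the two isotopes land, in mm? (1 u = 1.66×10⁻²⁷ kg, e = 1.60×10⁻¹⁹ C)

Both emerge at v = E/B₁ = 1.13×10^5 m/s.
r = mv/(qB₂), so r₁ = 0.4564 m and r₂ = 0.4825 m, giving Δr = 0.0261 m.
After a semicircle each ion lands a diameter 2r from the entry slit, so the separation is 2Δr = 0.0522 m.

Δd ≈ 52.2 mm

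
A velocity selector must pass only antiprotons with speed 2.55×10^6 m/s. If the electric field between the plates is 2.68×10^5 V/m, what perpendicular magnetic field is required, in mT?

qE = qvB ⇒ B = E/v = (2.68×10^5) / (2.55×10^6) = 0.105 T.

B ≈ 105 mT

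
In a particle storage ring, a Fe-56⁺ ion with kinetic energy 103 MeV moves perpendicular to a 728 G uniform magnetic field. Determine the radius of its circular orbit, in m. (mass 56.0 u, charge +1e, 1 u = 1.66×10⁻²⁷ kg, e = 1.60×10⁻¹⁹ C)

r ≈ 150 m

Convert the energy: K = 103 MeV = 1.65×10^-11 J.
v = √(2K/m) = √(2·1.65×10^-11/9.30×10^-26) = 1.88×10^7 m/s.
r = mv/(qB) = (9.30×10^-26)(1.88×10^7) / [(1×1.60×10^-19)(0.0728)] = 150 m.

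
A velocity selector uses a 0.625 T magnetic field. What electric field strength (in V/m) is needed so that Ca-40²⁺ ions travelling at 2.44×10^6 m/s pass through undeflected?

E ≈ 1.52×10^6 V/m

qE = qvB ⇒ E = vB = (2.44×10^6)(0.625) = 1.52×10^6 V/m.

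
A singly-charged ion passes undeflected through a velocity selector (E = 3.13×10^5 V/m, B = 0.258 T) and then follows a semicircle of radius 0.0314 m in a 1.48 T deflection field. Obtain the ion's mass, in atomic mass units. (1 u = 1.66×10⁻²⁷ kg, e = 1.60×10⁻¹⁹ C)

m ≈ 3.69 u

v = E/B₁ = 1.21×10^6 m/s.
From r = mv/(qB₂), m = qB₂r/v = (1×1.60×10^-19)(1.48)(0.0314) / (1.21×10^6) = 6.13×10^-27 kg.
In atomic mass units: m = 6.13×10^-27 / 1.66×10^-27 = 3.69 u.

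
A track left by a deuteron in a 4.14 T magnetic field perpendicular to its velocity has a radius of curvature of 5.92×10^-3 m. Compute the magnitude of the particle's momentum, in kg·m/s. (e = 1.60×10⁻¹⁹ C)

Since qvB = mv²/r, the momentum p = mv = qBr.
p = (1×1.60×10^-19)(4.14)(5.92×10^-3) = 3.92×10^-21 kg·m/s.

p ≈ 3.92×10^-21 kg·m/s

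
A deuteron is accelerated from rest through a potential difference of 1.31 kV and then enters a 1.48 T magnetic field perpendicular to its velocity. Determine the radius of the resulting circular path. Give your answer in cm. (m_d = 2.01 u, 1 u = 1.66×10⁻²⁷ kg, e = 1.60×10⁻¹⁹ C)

The kinetic energy gained is K = qV = (1×1.60×10^-19)(1310) = 2.10×10^-16 J.
v = √(2K/m) = 3.54×10^5 m/s.
r = mv/(qB) = (3.34×10^-27)(3.54×10^5) / [(1×1.60×10^-19)(1.48)] = 4.99×10^-3 m.

r ≈ 0.499 cm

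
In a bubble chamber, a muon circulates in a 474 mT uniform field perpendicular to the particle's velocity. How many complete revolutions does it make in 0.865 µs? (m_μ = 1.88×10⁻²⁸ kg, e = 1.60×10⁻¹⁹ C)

T = 2πm/(qB) = 2π(1.88×10^-28) / [(1×1.60×10^-19)(0.474)] = 1.5575×10^-8 s.
N = t/T = 8.65×10^-7 / 1.5575×10^-8 ≈ 55.54, so 55 complete revolutions.

N = 55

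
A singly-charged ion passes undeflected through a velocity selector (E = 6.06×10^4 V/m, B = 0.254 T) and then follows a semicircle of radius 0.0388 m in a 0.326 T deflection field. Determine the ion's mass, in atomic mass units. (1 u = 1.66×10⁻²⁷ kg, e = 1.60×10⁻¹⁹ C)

m ≈ 5.11 u

v = E/B₁ = 2.39×10^5 m/s.
From r = mv/(qB₂), m = qB₂r/v = (1×1.60×10^-19)(0.326)(0.0388) / (2.39×10^5) = 8.48×10^-27 kg.
In atomic mass units: m = 8.48×10^-27 / 1.66×10^-27 = 5.11 u.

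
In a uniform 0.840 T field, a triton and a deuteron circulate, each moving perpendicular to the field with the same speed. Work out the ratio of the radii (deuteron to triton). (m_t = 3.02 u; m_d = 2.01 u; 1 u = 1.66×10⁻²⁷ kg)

r = mv/(qB) ⇒ at equal v, r ∝ m/q.
r_{deuteron}/r_{triton} = 0.666.

ratio ≈ 0.666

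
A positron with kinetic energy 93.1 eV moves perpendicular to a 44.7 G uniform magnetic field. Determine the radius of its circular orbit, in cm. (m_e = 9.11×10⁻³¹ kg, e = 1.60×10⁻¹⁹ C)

r ≈ 0.728 cm

Convert the energy: K = 93.1 eV = 1.49×10^-17 J.
v = √(2K/m) = √(2·1.49×10^-17/9.11×10^-31) = 5.72×10^6 m/s.
r = mv/(qB) = (9.11×10^-31)(5.72×10^6) / [(1×1.60×10^-19)(4.47×10^-3)] = 7.28×10^-3 m.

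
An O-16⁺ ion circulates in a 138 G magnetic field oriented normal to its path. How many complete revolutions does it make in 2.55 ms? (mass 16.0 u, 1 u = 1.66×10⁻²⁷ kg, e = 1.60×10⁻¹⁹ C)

N = 33

T = 2πm/(qB) = 2π(2.656×10^-26) / [(1×1.60×10^-19)(0.0138)] = 7.5580×10^-5 s.
N = t/T = 2.55×10^-3 / 7.5580×10^-5 ≈ 33.74, so 33 complete revolutions.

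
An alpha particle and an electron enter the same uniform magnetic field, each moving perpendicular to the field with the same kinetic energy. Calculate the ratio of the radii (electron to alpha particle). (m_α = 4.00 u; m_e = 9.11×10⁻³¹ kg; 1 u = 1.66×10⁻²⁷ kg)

r = √(2mK)/(qB) ⇒ at equal K, r ∝ √m/q.
r_{electron}/r_{alpha particle} = 0.0234.

ratio ≈ 0.0234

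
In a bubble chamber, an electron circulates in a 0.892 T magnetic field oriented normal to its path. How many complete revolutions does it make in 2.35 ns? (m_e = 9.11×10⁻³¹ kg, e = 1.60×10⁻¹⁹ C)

N = 58

T = 2πm/(qB) = 2π(9.11×10^-31) / [(1×1.60×10^-19)(0.892)] = 4.0106×10^-11 s.
N = t/T = 2.35×10^-9 / 4.0106×10^-11 ≈ 58.59, so 58 complete revolutions.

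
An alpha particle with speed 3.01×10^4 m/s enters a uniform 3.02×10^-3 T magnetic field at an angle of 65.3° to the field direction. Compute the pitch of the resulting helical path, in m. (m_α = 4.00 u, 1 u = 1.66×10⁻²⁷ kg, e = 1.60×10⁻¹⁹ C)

pitch ≈ 0.543 m

The velocity component along B is v∥ = v cos65.3° = 1.26×10^4 m/s.
The cyclotron period T = 2πm/(qB) = 4.32×10^-5 s is set by m, q, B alone.
Pitch = v∥·T = (1.26×10^4)(4.32×10^-5) = 0.543 m.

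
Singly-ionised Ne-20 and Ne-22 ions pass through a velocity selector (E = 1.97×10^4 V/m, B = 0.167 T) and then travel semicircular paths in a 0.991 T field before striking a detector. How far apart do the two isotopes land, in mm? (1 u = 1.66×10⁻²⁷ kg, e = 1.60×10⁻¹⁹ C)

Both emerge at v = E/B₁ = 1.18×10^5 m/s.
r = mv/(qB₂), so r₁ = 0.02470 m and r₂ = 0.02717 m, giving Δr = 2.47×10^-3 m.
After a semicircle each ion lands a diameter 2r from the entry slit, so the separation is 2Δr = 4.94×10^-3 m.

Δd ≈ 4.94 mm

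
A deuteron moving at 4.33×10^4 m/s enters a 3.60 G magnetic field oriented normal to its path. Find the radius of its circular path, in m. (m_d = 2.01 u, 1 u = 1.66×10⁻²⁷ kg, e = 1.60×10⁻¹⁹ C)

r ≈ 2.51 m

The magnetic force provides the centripetal force: qvB = mv²/r, so r = mv/(qB).
r = (3.34×10^-27 kg)(4.33×10^4 m/s) / [(1×1.60×10^-19 C)(3.60×10^-4 T)] = 2.51 m.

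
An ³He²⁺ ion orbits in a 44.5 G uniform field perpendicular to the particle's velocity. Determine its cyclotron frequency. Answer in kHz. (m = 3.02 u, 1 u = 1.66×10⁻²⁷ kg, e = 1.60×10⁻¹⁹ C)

f = qB/(2πm) = (2×1.60×10^-19)(4.45×10^-3) / [2π(5.01×10^-27)] = 4.52×10^4 Hz.

f ≈ 45.2 kHz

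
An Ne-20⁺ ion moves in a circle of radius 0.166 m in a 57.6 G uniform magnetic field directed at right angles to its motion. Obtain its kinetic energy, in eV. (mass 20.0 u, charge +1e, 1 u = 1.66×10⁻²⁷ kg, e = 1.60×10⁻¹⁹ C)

K ≈ 2.20 eV

v = qBr/m = (1×1.60×10^-19)(5.76×10^-3)(0.166) / (3.32×10^-26) = 4610 m/s.
K = ½mv² = 0.5·(3.32×10^-26)·(4610)² = 3.52×10^-19 J = 2.20 eV.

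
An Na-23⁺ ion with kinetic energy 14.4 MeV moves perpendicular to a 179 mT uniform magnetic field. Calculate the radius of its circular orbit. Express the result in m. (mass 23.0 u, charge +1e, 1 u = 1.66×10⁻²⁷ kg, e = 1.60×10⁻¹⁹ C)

r ≈ 14.6 m

Convert the energy: K = 14.4 MeV = 2.30×10^-12 J.
v = √(2K/m) = √(2·2.30×10^-12/3.82×10^-26) = 1.10×10^7 m/s.
r = mv/(qB) = (3.82×10^-26)(1.10×10^7) / [(1×1.60×10^-19)(0.179)] = 14.6 m.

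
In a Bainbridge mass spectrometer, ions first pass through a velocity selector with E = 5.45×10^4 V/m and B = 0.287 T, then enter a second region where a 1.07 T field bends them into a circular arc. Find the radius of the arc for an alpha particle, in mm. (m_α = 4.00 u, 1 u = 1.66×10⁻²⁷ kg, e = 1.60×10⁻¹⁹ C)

The selector passes v = E/B = 5.45×10^4/0.287 = 1.90×10^5 m/s.
In the deflection region, r = mv/(qB₂) = (6.64×10^-27)(1.90×10^5) / [(2×1.60×10^-19)(1.07)] = 3.68×10^-3 m.

r ≈ 3.68 mm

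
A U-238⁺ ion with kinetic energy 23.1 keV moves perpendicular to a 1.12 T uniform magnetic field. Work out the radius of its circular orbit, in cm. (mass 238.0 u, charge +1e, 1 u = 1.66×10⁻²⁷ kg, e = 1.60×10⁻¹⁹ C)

Convert the energy: K = 23.1 keV = 3.70×10^-15 J.
v = √(2K/m) = √(2·3.70×10^-15/3.95×10^-25) = 1.37×10^5 m/s.
r = mv/(qB) = (3.95×10^-25)(1.37×10^5) / [(1×1.60×10^-19)(1.12)] = 0.302 m.

r ≈ 30.2 cm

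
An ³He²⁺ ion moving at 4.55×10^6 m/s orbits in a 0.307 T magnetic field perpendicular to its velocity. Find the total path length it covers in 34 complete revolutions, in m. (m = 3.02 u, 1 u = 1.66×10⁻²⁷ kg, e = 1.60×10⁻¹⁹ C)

L ≈ 49.6 m

r = mv/(qB) = 0.232 m, so one revolution covers 2πr = 1.46 m.
In 34 revolutions: L = 34·2πr = 49.6 m.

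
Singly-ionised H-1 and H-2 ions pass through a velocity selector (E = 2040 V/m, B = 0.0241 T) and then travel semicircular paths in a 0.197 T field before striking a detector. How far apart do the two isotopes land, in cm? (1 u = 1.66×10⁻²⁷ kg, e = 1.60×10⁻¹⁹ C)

Δd ≈ 0.892 cm

Both emerge at v = E/B₁ = 8.46×10^4 m/s.
r = mv/(qB₂), so r₁ = 4.46×10^-3 m and r₂ = 8.92×10^-3 m, giving Δr = 4.46×10^-3 m.
After a semicircle each ion lands a diameter 2r from the entry slit, so the separation is 2Δr = 8.92×10^-3 m.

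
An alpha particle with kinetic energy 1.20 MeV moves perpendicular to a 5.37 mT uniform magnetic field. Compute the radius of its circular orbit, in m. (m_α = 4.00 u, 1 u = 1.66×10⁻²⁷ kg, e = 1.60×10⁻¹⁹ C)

r ≈ 29.4 m

Convert the energy: K = 1.20 MeV = 1.92×10^-13 J.
v = √(2K/m) = √(2·1.92×10^-13/6.64×10^-27) = 7.60×10^6 m/s.
r = mv/(qB) = (6.64×10^-27)(7.60×10^6) / [(2×1.60×10^-19)(5.37×10^-3)] = 29.4 m.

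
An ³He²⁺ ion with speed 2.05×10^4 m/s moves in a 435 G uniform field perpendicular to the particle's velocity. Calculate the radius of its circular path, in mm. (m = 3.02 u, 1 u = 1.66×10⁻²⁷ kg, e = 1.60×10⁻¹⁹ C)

The magnetic force provides the centripetal force: qvB = mv²/r, so r = mv/(qB).
r = (5.01×10^-27 kg)(2.05×10^4 m/s) / [(2×1.60×10^-19 C)(0.0435 T)] = 7.38×10^-3 m.

r ≈ 7.38 mm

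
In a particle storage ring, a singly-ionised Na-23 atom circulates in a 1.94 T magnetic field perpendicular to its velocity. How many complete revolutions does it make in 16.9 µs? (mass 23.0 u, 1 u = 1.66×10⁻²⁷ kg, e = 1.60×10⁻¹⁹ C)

N = 21

T = 2πm/(qB) = 2π(3.818×10^-26) / [(1×1.60×10^-19)(1.94)] = 7.7285×10^-7 s.
N = t/T = 1.69×10^-5 / 7.7285×10^-7 ≈ 21.87, so 21 complete revolutions.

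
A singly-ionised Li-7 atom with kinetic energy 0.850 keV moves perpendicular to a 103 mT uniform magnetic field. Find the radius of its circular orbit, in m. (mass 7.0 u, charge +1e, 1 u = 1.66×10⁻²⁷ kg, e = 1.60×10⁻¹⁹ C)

r ≈ 0.108 m

Convert the energy: K = 0.850 keV = 1.36×10^-16 J.
v = √(2K/m) = √(2·1.36×10^-16/1.16×10^-26) = 1.53×10^5 m/s.
r = mv/(qB) = (1.16×10^-26)(1.53×10^5) / [(1×1.60×10^-19)(0.103)] = 0.108 m.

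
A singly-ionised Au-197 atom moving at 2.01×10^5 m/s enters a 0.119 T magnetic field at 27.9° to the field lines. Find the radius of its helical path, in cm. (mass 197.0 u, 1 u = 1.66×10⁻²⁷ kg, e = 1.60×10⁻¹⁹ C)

Only the perpendicular component v⊥ = v sin27.9° = 9.41×10^4 m/s is bent by the field.
r = m v⊥ /(qB) = (3.27×10^-25)(9.41×10^4) / [(1×1.60×10^-19)(0.119)] = 1.62 m.

r ≈ 162 cm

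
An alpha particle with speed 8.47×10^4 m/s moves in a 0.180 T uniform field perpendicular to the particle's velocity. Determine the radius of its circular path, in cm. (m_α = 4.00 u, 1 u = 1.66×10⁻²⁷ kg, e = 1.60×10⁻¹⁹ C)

The magnetic force provides the centripetal force: qvB = mv²/r, so r = mv/(qB).
r = (6.64×10^-27 kg)(8.47×10^4 m/s) / [(2×1.60×10^-19 C)(0.180 T)] = 9.76×10^-3 m.

r ≈ 0.976 cm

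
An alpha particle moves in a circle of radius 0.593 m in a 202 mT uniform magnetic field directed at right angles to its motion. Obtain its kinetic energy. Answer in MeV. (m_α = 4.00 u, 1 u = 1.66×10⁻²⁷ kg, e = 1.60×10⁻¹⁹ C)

K ≈ 0.692 MeV

v = qBr/m = (2×1.60×10^-19)(0.202)(0.593) / (6.64×10^-27) = 5.77×10^6 m/s.
K = ½mv² = 0.5·(6.64×10^-27)·(5.77×10^6)² = 1.11×10^-13 J = 0.692 MeV.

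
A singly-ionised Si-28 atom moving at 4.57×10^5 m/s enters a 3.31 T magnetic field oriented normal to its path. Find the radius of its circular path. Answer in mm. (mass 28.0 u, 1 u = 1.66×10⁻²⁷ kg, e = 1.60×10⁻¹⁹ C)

r ≈ 40.1 mm

The magnetic force provides the centripetal force: qvB = mv²/r, so r = mv/(qB).
r = (4.65×10^-26 kg)(4.57×10^5 m/s) / [(1×1.60×10^-19 C)(3.31 T)] = 0.0401 m.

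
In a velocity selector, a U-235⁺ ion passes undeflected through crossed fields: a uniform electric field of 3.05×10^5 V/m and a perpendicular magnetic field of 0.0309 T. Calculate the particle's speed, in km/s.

For zero net force, qE = qvB, so v = E/B.
v = (3.05×10^5) / (0.0309) = 9.87×10^6 m/s.

v ≈ 9870 km/s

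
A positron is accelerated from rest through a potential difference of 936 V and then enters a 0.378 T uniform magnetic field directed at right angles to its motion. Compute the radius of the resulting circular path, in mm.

The kinetic energy gained is K = qV = (1×1.60×10^-19)(936) = 1.50×10^-16 J.
v = √(2K/m) = 1.81×10^7 m/s.
r = mv/(qB) = (9.11×10^-31)(1.81×10^7) / [(1×1.60×10^-19)(0.378)] = 2.73×10^-4 m.

r ≈ 0.273 mm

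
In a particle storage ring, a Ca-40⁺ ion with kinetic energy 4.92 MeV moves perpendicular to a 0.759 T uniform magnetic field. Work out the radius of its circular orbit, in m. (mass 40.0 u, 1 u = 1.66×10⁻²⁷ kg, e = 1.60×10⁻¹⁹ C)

r ≈ 2.66 m

Convert the energy: K = 4.92 MeV = 7.87×10^-13 J.
v = √(2K/m) = √(2·7.87×10^-13/6.64×10^-26) = 4.87×10^6 m/s.
r = mv/(qB) = (6.64×10^-26)(4.87×10^6) / [(1×1.60×10^-19)(0.759)] = 2.66 m.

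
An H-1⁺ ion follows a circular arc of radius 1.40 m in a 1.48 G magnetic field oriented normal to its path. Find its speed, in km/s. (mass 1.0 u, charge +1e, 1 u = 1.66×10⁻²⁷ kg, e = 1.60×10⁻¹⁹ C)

From qvB = mv²/r, v = qBr/m.
v = (1×1.60×10^-19)(1.48×10^-4)(1.40) / (1.66×10^-27) = 2.00×10^4 m/s.

v ≈ 20.0 km/s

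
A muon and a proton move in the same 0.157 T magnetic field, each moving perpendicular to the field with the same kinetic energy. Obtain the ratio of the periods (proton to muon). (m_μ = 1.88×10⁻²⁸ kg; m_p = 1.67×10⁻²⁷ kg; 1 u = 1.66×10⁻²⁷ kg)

T = 2πm/(qB) is independent of speed, so T₂/T₁ = (m₂/q₂)/(m₁/q₁).
T_{proton}/T_{muon} = (1.67×10^-27/1e) / (1.88×10^-28/1e) = 8.88.

ratio ≈ 8.88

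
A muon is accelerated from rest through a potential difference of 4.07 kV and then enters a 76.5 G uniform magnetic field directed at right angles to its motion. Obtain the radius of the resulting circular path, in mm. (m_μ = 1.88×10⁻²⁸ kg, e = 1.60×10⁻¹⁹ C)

The kinetic energy gained is K = qV = (1×1.60×10^-19)(4070) = 6.51×10^-16 J.
v = √(2K/m) = 2.63×10^6 m/s.
r = mv/(qB) = (1.88×10^-28)(2.63×10^6) / [(1×1.60×10^-19)(7.65×10^-3)] = 0.404 m.

r ≈ 404 mm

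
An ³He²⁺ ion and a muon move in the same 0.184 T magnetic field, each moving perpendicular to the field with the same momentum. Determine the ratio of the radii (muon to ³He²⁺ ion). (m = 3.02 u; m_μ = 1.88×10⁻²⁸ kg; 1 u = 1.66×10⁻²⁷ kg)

r = p/(qB) ⇒ at equal p, r ∝ 1/q.
r_{muon}/r_{³He²⁺ ion} = 2.00.

ratio ≈ 2.00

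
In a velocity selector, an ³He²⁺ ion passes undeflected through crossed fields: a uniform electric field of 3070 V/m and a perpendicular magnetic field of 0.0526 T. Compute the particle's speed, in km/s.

For zero net force, qE = qvB, so v = E/B.
v = (3070) / (0.0526) = 5.84×10^4 m/s.

v ≈ 58.4 km/s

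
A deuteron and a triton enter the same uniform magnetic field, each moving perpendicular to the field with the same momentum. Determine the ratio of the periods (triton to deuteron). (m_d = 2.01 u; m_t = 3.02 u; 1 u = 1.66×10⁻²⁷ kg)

ratio ≈ 1.50

T = 2πm/(qB) is independent of speed, so T₂/T₁ = (m₂/q₂)/(m₁/q₁).
T_{triton}/T_{deuteron} = (5.01×10^-27/1e) / (3.34×10^-27/1e) = 1.50.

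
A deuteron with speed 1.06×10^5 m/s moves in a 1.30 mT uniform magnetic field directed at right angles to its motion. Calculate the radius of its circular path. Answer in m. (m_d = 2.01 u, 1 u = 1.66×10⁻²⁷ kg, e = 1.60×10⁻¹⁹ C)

r ≈ 1.70 m

The magnetic force provides the centripetal force: qvB = mv²/r, so r = mv/(qB).
r = (3.34×10^-27 kg)(1.06×10^5 m/s) / [(1×1.60×10^-19 C)(1.30×10^-3 T)] = 1.70 m.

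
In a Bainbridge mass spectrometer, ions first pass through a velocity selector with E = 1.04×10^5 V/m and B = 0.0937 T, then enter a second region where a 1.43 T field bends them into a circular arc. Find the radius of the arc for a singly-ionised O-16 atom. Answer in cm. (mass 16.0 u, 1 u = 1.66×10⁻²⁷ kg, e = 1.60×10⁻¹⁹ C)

The selector passes v = E/B = 1.04×10^5/0.0937 = 1.11×10^6 m/s.
In the deflection region, r = mv/(qB₂) = (2.66×10^-26)(1.11×10^6) / [(1×1.60×10^-19)(1.43)] = 0.129 m.

r ≈ 12.9 cm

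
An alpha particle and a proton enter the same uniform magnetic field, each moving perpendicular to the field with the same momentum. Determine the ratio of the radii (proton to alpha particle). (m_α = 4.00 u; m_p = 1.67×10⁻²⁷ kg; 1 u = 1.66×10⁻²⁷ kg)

ratio ≈ 2.00

r = p/(qB) ⇒ at equal p, r ∝ 1/q.
r_{proton}/r_{alpha particle} = 2.00.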